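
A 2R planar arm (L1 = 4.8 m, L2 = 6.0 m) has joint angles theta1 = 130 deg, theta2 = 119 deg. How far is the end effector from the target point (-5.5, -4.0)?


End effector via forward kinematics:
x = L1*cos(t1) + L2*cos(t1+t2) = -5.2356
y = L1*sin(t1) + L2*sin(t1+t2) = -1.9245
Distance to target:
d = sqrt((-5.5 - -5.2356)^2 + (-4.0 - -1.9245)^2)
= sqrt(0.0699 + 4.3078)
= 2.0923 m


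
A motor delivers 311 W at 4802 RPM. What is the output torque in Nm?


omega = 4802 * 2*pi/60 = 502.8643 rad/s
tau = P / omega = 311 / 502.8643
= 0.6185 Nm


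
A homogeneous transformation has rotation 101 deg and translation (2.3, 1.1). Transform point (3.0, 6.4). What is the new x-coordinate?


x' = cos(theta)*px - sin(theta)*py + tx
= -0.1908*3.0 - 0.9816*6.4 + 2.3
= -4.5548


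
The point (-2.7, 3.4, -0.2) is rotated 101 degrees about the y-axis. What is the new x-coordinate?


Rotation about y-axis: x' = x*cos(theta) + z*sin(theta)
= -2.7 * -0.1908 + -0.2 * 0.9816
= 0.3189


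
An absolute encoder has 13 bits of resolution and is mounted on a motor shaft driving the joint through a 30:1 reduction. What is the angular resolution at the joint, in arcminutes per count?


counts = 2^13 = 8192
effective counts at joint = 8192 * 30 = 245760
resolution = 360*60 / 245760
= 0.0879 arcmin/count


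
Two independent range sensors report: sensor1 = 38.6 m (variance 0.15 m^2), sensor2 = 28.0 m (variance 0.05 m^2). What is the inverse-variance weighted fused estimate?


w1 = (1/var1) / (1/var1 + 1/var2)
   = 6.6667 / (6.6667 + 20.0) = 0.25
w2 = 1 - w1 = 0.75
fused = w1*s1 + w2*s2 = 9.65 + 21.0
= 30.65 m


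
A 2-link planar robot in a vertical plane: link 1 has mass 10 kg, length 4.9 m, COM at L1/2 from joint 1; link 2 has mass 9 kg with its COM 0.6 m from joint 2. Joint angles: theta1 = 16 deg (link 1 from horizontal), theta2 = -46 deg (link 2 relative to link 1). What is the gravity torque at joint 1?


Horizontal distance from joint 1 to link-1 COM:
  x_c1 = (L1/2)*cos(t1) = 2.45 * 0.9613 = 2.3551 m
Horizontal distance from joint 1 to link-2 COM:
  x_c2 = L1*cos(t1) + Lc2*cos(t1+t2)
       = 4.9*0.9613 + 0.6*0.866 = 5.2298 m
tau1 = m1*g*x_c1 + m2*g*x_c2
     = 10*9.81*2.3551 + 9*9.81*5.2298
     = 231.0344 + 461.7388
     = 692.7733 Nm


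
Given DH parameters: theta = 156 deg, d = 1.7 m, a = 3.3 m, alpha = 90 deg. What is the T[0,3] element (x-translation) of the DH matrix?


T[0,3] = a * cos(theta)
= 3.3 * cos(156 deg)
= 3.3 * -0.9135
= -3.0147


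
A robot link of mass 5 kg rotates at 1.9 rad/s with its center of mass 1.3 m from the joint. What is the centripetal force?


F = m * omega^2 * r
= 5 * 1.9^2 * 1.3
= 5 * 3.61 * 1.3
= 23.465 N


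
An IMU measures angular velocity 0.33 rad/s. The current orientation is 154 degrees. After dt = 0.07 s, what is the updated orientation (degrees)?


delta_theta = w * dt = 0.33 * 0.07 = 0.0231 rad
= 1.3235 deg
theta_new = 154 + 1.3235 = 155.3235 deg


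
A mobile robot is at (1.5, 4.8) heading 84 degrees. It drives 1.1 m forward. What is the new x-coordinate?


x_new = x0 + d*cos(theta)
= 1.5 + 1.1*cos(84)
= 1.5 + 0.115
= 1.615


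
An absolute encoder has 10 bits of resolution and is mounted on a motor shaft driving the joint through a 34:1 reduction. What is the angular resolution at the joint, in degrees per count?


counts = 2^10 = 1024
effective counts at joint = 1024 * 34 = 34816
resolution = 360 / 34816
= 0.0103 deg/count


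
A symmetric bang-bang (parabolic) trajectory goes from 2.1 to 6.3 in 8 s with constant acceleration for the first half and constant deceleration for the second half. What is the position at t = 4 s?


Symmetric rest-to-rest: each phase covers (pf-p0)/2 in time T/2. 0.5*a*(T/2)^2 = (pf-p0)/2 => a = 4*(pf-p0)/T^2
a = 4*(6.3-2.1)/8^2 = 0.2625
t = 4 is in the acceleration phase (t <= T/2).
p = p0 + 0.5*a*t^2 = 2.1 + 0.5*0.2625*4^2
= 4.2


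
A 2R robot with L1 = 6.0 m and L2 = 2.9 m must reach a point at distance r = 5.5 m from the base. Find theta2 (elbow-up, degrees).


cos(theta2) = (r^2 - L1^2 - L2^2) / (2*L1*L2)
cos(theta2) = (30.25 - 36.0 - 8.41) / 34.8
cos(theta2) = -0.406897
theta2 = 114.01 degrees


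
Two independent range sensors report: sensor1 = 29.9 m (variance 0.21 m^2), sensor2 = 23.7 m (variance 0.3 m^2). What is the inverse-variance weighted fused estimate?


w1 = (1/var1) / (1/var1 + 1/var2)
   = 4.7619 / (4.7619 + 3.3333) = 0.5882
w2 = 1 - w1 = 0.4118
fused = w1*s1 + w2*s2 = 17.5882 + 9.7588
= 27.3471 m


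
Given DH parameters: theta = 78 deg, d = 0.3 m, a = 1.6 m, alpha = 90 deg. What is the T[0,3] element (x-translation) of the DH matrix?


T[0,3] = a * cos(theta)
= 1.6 * cos(78 deg)
= 1.6 * 0.2079
= 0.3327


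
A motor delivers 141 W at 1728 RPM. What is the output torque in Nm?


omega = 1728 * 2*pi/60 = 180.9557 rad/s
tau = P / omega = 141 / 180.9557
= 0.7792 Nm


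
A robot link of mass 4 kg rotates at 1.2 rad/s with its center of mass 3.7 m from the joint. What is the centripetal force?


F = m * omega^2 * r
= 4 * 1.2^2 * 3.7
= 4 * 1.44 * 3.7
= 21.312 N


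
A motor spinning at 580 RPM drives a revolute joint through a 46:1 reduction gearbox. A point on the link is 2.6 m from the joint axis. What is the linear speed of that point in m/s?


omega_motor = 580 * 2*pi/60 = 60.7375 rad/s
omega_joint = omega_motor / 46 = 1.3204 rad/s
v = omega_joint * r = 1.3204 * 2.6
= 3.433 m/s


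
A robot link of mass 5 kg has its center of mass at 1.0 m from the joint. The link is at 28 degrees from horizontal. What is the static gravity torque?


tau = m*g*L*cos(angle)
= 5 * 9.81 * 1.0 * cos(28 deg)
= 5 * 9.81 * 1.0 * 0.8829
= 43.3086 Nm


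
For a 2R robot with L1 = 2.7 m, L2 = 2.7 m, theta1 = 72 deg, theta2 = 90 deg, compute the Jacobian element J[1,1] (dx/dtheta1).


J[1,1] = -L1*sin(t1) - L2*sin(t1+t2)
= -2.7*sin(72) - 2.7*sin(162)
= -3.4022


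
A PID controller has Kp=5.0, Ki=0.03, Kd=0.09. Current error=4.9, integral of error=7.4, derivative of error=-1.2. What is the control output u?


u = Kp*e + Ki*int(e) + Kd*de/dt
= 5.0*4.9 + 0.03*7.4 + 0.09*(-1.2)
= 24.5 + 0.222 + -0.108
= 24.614


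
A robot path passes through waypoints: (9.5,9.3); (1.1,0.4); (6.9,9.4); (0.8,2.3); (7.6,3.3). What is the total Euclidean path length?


Segment lengths:
  seg1 = sqrt((-8.4)^2 + (-8.9)^2) = 12.2381
  seg2 = sqrt((5.8)^2 + (9.0)^2) = 10.707
  seg3 = sqrt((-6.1)^2 + (-7.1)^2) = 9.3606
  seg4 = sqrt((6.8)^2 + (1.0)^2) = 6.8731
Total = 39.1788


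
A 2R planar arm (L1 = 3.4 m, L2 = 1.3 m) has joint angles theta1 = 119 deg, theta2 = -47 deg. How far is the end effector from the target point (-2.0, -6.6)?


End effector via forward kinematics:
x = L1*cos(t1) + L2*cos(t1+t2) = -1.2466
y = L1*sin(t1) + L2*sin(t1+t2) = 4.2101
Distance to target:
d = sqrt((-2.0 - -1.2466)^2 + (-6.6 - 4.2101)^2)
= sqrt(0.5676 + 116.8578)
= 10.8363 m


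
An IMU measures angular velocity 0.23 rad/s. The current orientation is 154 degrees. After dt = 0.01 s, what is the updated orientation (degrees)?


delta_theta = w * dt = 0.23 * 0.01 = 0.0023 rad
= 0.1318 deg
theta_new = 154 + 0.1318 = 154.1318 deg


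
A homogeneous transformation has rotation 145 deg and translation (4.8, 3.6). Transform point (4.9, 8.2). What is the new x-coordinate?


x' = cos(theta)*px - sin(theta)*py + tx
= -0.8192*4.9 - 0.5736*8.2 + 4.8
= -3.9172


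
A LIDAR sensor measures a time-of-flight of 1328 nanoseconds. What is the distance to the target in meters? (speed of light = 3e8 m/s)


tof = 1328 ns = 1.328e-06 s
dist = c * tof / 2
= 3e8 * 1.328e-06 / 2
= 199.2 m


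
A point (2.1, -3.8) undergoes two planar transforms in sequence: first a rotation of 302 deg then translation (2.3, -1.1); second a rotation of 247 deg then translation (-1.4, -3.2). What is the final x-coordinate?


After transform 1:
x1 = cos(302)*2.1 - sin(302)*-3.8 + 2.3 = 0.1902
y1 = sin(302)*2.1 + cos(302)*-3.8 + -1.1 = -4.8946
After transform 2:
x2 = cos(247)*0.1902 - sin(247)*-4.8946 + -1.4
= -5.9798


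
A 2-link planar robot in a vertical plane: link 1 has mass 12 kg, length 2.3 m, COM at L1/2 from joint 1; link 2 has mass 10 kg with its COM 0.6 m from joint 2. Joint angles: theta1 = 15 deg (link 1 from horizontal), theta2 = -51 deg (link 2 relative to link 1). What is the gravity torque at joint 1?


Horizontal distance from joint 1 to link-1 COM:
  x_c1 = (L1/2)*cos(t1) = 1.15 * 0.9659 = 1.1108 m
Horizontal distance from joint 1 to link-2 COM:
  x_c2 = L1*cos(t1) + Lc2*cos(t1+t2)
       = 2.3*0.9659 + 0.6*0.809 = 2.707 m
tau1 = m1*g*x_c1 + m2*g*x_c2
     = 12*9.81*1.1108 + 10*9.81*2.707
     = 130.7651 + 265.5606
     = 396.3257 Nm


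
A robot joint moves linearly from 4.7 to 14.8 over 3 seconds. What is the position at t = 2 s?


s = t/T = 2/3 = 0.6667
p(t) = p0 + (pf-p0)*s
= 4.7 + (14.8 - 4.7) * 0.6667
= 11.4333


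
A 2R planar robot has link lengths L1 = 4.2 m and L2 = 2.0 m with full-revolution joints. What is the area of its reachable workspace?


r_max = L1 + L2 = 6.2 m
r_min = |L1 - L2| = 2.2 m
Area = pi*(r_max^2 - r_min^2)
= pi*(38.44 - 4.84)
= pi * 33.6
= 105.5575 m^2


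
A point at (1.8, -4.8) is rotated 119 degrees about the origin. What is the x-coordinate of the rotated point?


x' = x*cos(theta) - y*sin(theta)
cos(119 deg) = -0.4848, sin(119 deg) = 0.8746
x' = 1.8 * -0.4848 - -4.8 * 0.8746
= -0.8727 - -4.1982
= 3.3255


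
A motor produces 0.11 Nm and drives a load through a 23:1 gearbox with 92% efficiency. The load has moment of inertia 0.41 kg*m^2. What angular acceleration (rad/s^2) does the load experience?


tau_out = tau_motor * N * eta
= 0.11 * 23 * 0.92 = 2.3276 Nm
alpha = tau_out / I = 2.3276 / 0.41
= 5.6771 rad/s^2


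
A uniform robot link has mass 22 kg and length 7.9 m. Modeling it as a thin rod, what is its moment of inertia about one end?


I = (1/3) * m * L^2
= (1/3) * 22 * 7.9^2
= 0.333333 * 22 * 62.41
= 457.6733 kg*m^2


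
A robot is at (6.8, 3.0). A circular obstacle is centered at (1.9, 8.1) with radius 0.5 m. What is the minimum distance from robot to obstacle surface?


center_dist = sqrt((6.8-1.9)^2 + (3.0-8.1)^2)
= sqrt(24.01 + 26.01)
= 7.0725
min_dist = center_dist - radius = 7.0725 - 0.5 = 6.5725 m


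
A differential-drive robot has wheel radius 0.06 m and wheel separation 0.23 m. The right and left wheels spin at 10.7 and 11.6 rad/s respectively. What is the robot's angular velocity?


vR = r*wR = 0.06*10.7 = 0.642 m/s
vL = r*wL = 0.06*11.6 = 0.696 m/s
v = (vR+vL)/2 = 0.669 m/s
omega = (vR-vL)/L = -0.2348 rad/s
angular velocity = -0.2348 rad/s


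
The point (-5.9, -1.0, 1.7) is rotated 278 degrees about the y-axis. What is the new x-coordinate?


Rotation about y-axis: x' = x*cos(theta) + z*sin(theta)
= -5.9 * 0.1392 + 1.7 * -0.9903
= -2.5046


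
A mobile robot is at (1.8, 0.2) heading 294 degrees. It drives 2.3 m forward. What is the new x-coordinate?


x_new = x0 + d*cos(theta)
= 1.8 + 2.3*cos(294)
= 1.8 + 0.9355
= 2.7355


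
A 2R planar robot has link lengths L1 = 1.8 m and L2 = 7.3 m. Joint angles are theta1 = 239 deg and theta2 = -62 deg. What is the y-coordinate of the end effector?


Convert angles to radians: theta1 = 4.1713, theta2 = -1.0821
y = L1*sin(theta1) + L2*sin(theta1+theta2)
y = -1.5429 + 0.3821
y = -1.1608


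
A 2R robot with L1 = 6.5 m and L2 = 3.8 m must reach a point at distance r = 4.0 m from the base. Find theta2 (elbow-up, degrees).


cos(theta2) = (r^2 - L1^2 - L2^2) / (2*L1*L2)
cos(theta2) = (16.0 - 42.25 - 14.44) / 49.4
cos(theta2) = -0.823684
theta2 = 145.4553 degrees


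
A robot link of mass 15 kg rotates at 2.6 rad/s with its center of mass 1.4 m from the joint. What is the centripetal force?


F = m * omega^2 * r
= 15 * 2.6^2 * 1.4
= 15 * 6.76 * 1.4
= 141.96 N


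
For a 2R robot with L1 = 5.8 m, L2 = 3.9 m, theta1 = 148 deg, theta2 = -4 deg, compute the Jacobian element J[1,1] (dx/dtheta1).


J[1,1] = -L1*sin(t1) - L2*sin(t1+t2)
= -5.8*sin(148) - 3.9*sin(144)
= -5.3659


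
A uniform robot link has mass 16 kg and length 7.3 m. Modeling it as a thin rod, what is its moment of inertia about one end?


I = (1/3) * m * L^2
= (1/3) * 16 * 7.3^2
= 0.333333 * 16 * 53.29
= 284.2133 kg*m^2


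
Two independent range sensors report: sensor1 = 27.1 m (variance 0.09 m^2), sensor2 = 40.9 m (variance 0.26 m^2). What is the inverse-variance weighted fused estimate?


w1 = (1/var1) / (1/var1 + 1/var2)
   = 11.1111 / (11.1111 + 3.8462) = 0.7429
w2 = 1 - w1 = 0.2571
fused = w1*s1 + w2*s2 = 20.1314 + 10.5171
= 30.6486 m


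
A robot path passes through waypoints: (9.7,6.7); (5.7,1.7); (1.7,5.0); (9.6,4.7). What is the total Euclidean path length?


Segment lengths:
  seg1 = sqrt((-4.0)^2 + (-5.0)^2) = 6.4031
  seg2 = sqrt((-4.0)^2 + (3.3)^2) = 5.1856
  seg3 = sqrt((7.9)^2 + (-0.3)^2) = 7.9057
Total = 19.4944


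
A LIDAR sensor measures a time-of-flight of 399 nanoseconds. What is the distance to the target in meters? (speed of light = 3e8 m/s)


tof = 399 ns = 3.99e-07 s
dist = c * tof / 2
= 3e8 * 3.99e-07 / 2
= 59.85 m


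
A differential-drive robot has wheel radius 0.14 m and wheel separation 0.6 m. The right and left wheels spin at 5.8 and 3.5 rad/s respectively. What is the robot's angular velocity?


vR = r*wR = 0.14*5.8 = 0.812 m/s
vL = r*wL = 0.14*3.5 = 0.49 m/s
v = (vR+vL)/2 = 0.651 m/s
omega = (vR-vL)/L = 0.5367 rad/s
angular velocity = 0.5367 rad/s


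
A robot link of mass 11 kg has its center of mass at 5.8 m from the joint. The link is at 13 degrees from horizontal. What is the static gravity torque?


tau = m*g*L*cos(angle)
= 11 * 9.81 * 5.8 * cos(13 deg)
= 11 * 9.81 * 5.8 * 0.9744
= 609.8368 Nm


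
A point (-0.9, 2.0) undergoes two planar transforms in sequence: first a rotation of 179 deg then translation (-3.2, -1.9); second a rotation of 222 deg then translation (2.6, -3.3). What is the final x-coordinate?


After transform 1:
x1 = cos(179)*-0.9 - sin(179)*2.0 + -3.2 = -2.335
y1 = sin(179)*-0.9 + cos(179)*2.0 + -1.9 = -3.9154
After transform 2:
x2 = cos(222)*-2.335 - sin(222)*-3.9154 + 2.6
= 1.7154


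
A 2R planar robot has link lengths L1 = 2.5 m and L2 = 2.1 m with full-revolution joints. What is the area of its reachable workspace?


r_max = L1 + L2 = 4.6 m
r_min = |L1 - L2| = 0.4 m
Area = pi*(r_max^2 - r_min^2)
= pi*(21.16 - 0.16)
= pi * 21.0
= 65.9734 m^2


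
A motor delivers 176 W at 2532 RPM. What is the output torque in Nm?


omega = 2532 * 2*pi/60 = 265.1504 rad/s
tau = P / omega = 176 / 265.1504
= 0.6638 Nm


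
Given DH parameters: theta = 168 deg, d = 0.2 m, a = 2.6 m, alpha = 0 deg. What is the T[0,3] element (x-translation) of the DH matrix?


T[0,3] = a * cos(theta)
= 2.6 * cos(168 deg)
= 2.6 * -0.9781
= -2.5432


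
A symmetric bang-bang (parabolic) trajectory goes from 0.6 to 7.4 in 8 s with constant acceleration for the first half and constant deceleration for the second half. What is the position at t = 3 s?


Symmetric rest-to-rest: each phase covers (pf-p0)/2 in time T/2. 0.5*a*(T/2)^2 = (pf-p0)/2 => a = 4*(pf-p0)/T^2
a = 4*(7.4-0.6)/8^2 = 0.425
t = 3 is in the acceleration phase (t <= T/2).
p = p0 + 0.5*a*t^2 = 0.6 + 0.5*0.425*3^2
= 2.5125


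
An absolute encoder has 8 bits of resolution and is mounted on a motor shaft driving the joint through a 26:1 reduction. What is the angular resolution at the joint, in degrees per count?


counts = 2^8 = 256
effective counts at joint = 256 * 26 = 6656
resolution = 360 / 6656
= 0.0541 deg/count


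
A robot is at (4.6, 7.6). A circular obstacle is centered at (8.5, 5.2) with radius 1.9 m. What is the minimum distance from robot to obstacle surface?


center_dist = sqrt((4.6-8.5)^2 + (7.6-5.2)^2)
= sqrt(15.21 + 5.76)
= 4.5793
min_dist = center_dist - radius = 4.5793 - 1.9 = 2.6793 m


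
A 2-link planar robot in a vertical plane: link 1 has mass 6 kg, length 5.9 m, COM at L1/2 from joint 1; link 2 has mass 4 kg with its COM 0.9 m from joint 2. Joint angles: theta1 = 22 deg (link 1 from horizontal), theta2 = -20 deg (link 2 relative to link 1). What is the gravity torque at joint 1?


Horizontal distance from joint 1 to link-1 COM:
  x_c1 = (L1/2)*cos(t1) = 2.95 * 0.9272 = 2.7352 m
Horizontal distance from joint 1 to link-2 COM:
  x_c2 = L1*cos(t1) + Lc2*cos(t1+t2)
       = 5.9*0.9272 + 0.9*0.9994 = 6.3698 m
tau1 = m1*g*x_c1 + m2*g*x_c2
     = 6*9.81*2.7352 + 4*9.81*6.3698
     = 160.9934 + 249.9524
     = 410.9458 Nm


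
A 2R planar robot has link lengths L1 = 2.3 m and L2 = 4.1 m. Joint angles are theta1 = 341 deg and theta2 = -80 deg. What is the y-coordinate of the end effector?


Convert angles to radians: theta1 = 5.9516, theta2 = -1.3963
y = L1*sin(theta1) + L2*sin(theta1+theta2)
y = -0.7488 + -4.0495
y = -4.7983


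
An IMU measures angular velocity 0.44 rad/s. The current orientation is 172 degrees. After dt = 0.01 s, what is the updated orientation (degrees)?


delta_theta = w * dt = 0.44 * 0.01 = 0.0044 rad
= 0.2521 deg
theta_new = 172 + 0.2521 = 172.2521 deg


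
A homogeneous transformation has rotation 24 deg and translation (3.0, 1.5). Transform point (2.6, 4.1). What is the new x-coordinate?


x' = cos(theta)*px - sin(theta)*py + tx
= 0.9135*2.6 - 0.4067*4.1 + 3.0
= 3.7076


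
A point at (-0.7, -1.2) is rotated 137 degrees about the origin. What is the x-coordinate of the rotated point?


x' = x*cos(theta) - y*sin(theta)
cos(137 deg) = -0.7314, sin(137 deg) = 0.682
x' = -0.7 * -0.7314 - -1.2 * 0.682
= 0.5119 - -0.8184
= 1.3303


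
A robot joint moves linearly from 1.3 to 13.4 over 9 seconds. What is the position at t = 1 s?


s = t/T = 1/9 = 0.1111
p(t) = p0 + (pf-p0)*s
= 1.3 + (13.4 - 1.3) * 0.1111
= 2.6444


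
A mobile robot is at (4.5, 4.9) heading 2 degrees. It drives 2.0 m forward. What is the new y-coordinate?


y_new = y0 + d*sin(theta)
= 4.9 + 2.0*sin(2)
= 4.9 + 0.0698
= 4.9698


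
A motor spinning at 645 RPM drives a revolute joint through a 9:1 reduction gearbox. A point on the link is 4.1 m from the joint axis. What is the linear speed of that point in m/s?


omega_motor = 645 * 2*pi/60 = 67.5442 rad/s
omega_joint = omega_motor / 9 = 7.5049 rad/s
v = omega_joint * r = 7.5049 * 4.1
= 30.7702 m/s


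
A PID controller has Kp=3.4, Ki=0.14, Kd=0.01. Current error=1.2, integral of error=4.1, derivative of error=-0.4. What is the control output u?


u = Kp*e + Ki*int(e) + Kd*de/dt
= 3.4*1.2 + 0.14*4.1 + 0.01*(-0.4)
= 4.08 + 0.574 + -0.004
= 4.65


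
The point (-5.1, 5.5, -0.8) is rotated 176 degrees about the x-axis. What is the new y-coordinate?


Rotation about x-axis: y' = y*cos(theta) - z*sin(theta)
= 5.5 * -0.9976 - -0.8 * 0.0698
= -5.4308


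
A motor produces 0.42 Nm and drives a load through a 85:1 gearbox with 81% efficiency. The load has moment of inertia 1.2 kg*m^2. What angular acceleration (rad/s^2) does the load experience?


tau_out = tau_motor * N * eta
= 0.42 * 85 * 0.81 = 28.917 Nm
alpha = tau_out / I = 28.917 / 1.2
= 24.0975 rad/s^2


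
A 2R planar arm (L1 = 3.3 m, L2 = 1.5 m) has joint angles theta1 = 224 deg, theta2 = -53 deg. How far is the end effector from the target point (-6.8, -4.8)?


End effector via forward kinematics:
x = L1*cos(t1) + L2*cos(t1+t2) = -3.8554
y = L1*sin(t1) + L2*sin(t1+t2) = -2.0577
Distance to target:
d = sqrt((-6.8 - -3.8554)^2 + (-4.8 - -2.0577)^2)
= sqrt(8.6709 + 7.5201)
= 4.0238 m


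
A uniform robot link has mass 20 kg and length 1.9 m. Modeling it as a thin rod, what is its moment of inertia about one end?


I = (1/3) * m * L^2
= (1/3) * 20 * 1.9^2
= 0.333333 * 20 * 3.61
= 24.0667 kg*m^2


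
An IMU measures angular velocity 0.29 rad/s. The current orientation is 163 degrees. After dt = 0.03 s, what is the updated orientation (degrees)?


delta_theta = w * dt = 0.29 * 0.03 = 0.0087 rad
= 0.4985 deg
theta_new = 163 + 0.4985 = 163.4985 deg


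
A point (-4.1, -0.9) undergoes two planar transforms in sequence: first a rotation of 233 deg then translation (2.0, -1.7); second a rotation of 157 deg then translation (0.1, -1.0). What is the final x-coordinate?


After transform 1:
x1 = cos(233)*-4.1 - sin(233)*-0.9 + 2.0 = 3.7487
y1 = sin(233)*-4.1 + cos(233)*-0.9 + -1.7 = 2.116
After transform 2:
x2 = cos(157)*3.7487 - sin(157)*2.116 + 0.1
= -4.1775


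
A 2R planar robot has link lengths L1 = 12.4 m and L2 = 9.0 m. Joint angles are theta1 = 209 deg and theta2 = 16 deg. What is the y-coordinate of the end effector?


Convert angles to radians: theta1 = 3.6477, theta2 = 0.2793
y = L1*sin(theta1) + L2*sin(theta1+theta2)
y = -6.0116 + -6.364
y = -12.3756


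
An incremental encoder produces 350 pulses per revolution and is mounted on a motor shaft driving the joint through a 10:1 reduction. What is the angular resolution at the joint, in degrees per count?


counts per rev = 350
effective counts at joint = 350 * 10 = 3500
resolution = 360 / 3500
= 0.1029 deg/count


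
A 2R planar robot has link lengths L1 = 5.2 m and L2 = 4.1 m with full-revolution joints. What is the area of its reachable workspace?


r_max = L1 + L2 = 9.3 m
r_min = |L1 - L2| = 1.1 m
Area = pi*(r_max^2 - r_min^2)
= pi*(86.49 - 1.21)
= pi * 85.28
= 267.915 m^2


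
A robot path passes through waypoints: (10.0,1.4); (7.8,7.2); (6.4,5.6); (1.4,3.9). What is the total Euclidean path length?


Segment lengths:
  seg1 = sqrt((-2.2)^2 + (5.8)^2) = 6.2032
  seg2 = sqrt((-1.4)^2 + (-1.6)^2) = 2.126
  seg3 = sqrt((-5.0)^2 + (-1.7)^2) = 5.2811
Total = 13.6104


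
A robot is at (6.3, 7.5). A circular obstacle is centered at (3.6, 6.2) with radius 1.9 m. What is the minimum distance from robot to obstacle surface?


center_dist = sqrt((6.3-3.6)^2 + (7.5-6.2)^2)
= sqrt(7.29 + 1.69)
= 2.9967
min_dist = center_dist - radius = 2.9967 - 1.9 = 1.0967 m


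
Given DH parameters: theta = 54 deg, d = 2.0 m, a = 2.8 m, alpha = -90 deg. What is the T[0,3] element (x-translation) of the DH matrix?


T[0,3] = a * cos(theta)
= 2.8 * cos(54 deg)
= 2.8 * 0.5878
= 1.6458


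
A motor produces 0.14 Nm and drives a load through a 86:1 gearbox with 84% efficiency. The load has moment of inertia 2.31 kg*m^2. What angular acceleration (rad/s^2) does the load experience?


tau_out = tau_motor * N * eta
= 0.14 * 86 * 0.84 = 10.1136 Nm
alpha = tau_out / I = 10.1136 / 2.31
= 4.3782 rad/s^2


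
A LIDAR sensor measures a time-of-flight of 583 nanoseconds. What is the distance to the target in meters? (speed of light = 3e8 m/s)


tof = 583 ns = 5.83e-07 s
dist = c * tof / 2
= 3e8 * 5.83e-07 / 2
= 87.45 m


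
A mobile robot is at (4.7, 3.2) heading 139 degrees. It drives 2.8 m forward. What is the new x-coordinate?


x_new = x0 + d*cos(theta)
= 4.7 + 2.8*cos(139)
= 4.7 + -2.1132
= 2.5868


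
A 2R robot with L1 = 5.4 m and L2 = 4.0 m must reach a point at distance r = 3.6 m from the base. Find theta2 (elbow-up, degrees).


cos(theta2) = (r^2 - L1^2 - L2^2) / (2*L1*L2)
cos(theta2) = (12.96 - 29.16 - 16.0) / 43.2
cos(theta2) = -0.74537
theta2 = 138.1909 degrees


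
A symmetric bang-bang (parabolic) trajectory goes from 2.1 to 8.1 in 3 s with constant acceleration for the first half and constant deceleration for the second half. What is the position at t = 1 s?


Symmetric rest-to-rest: each phase covers (pf-p0)/2 in time T/2. 0.5*a*(T/2)^2 = (pf-p0)/2 => a = 4*(pf-p0)/T^2
a = 4*(8.1-2.1)/3^2 = 2.6667
t = 1 is in the acceleration phase (t <= T/2).
p = p0 + 0.5*a*t^2 = 2.1 + 0.5*2.6667*1^2
= 3.4333


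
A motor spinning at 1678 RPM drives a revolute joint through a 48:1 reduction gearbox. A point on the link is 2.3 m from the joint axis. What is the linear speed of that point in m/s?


omega_motor = 1678 * 2*pi/60 = 175.7197 rad/s
omega_joint = omega_motor / 48 = 3.6608 rad/s
v = omega_joint * r = 3.6608 * 2.3
= 8.4199 m/s


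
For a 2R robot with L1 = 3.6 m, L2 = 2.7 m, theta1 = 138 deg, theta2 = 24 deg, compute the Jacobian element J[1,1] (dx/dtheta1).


J[1,1] = -L1*sin(t1) - L2*sin(t1+t2)
= -3.6*sin(138) - 2.7*sin(162)
= -3.2432


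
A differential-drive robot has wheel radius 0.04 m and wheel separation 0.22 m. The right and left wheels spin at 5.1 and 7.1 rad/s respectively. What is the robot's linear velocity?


vR = r*wR = 0.04*5.1 = 0.204 m/s
vL = r*wL = 0.04*7.1 = 0.284 m/s
v = (vR+vL)/2 = 0.244 m/s
omega = (vR-vL)/L = -0.3636 rad/s
linear velocity = 0.244 m/s


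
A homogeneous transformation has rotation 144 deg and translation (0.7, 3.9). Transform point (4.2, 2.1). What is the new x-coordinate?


x' = cos(theta)*px - sin(theta)*py + tx
= -0.809*4.2 - 0.5878*2.1 + 0.7
= -3.9322


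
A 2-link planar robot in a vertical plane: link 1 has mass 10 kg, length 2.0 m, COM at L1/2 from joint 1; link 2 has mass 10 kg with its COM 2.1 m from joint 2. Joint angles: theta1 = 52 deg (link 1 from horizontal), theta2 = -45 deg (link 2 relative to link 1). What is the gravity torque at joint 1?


Horizontal distance from joint 1 to link-1 COM:
  x_c1 = (L1/2)*cos(t1) = 1.0 * 0.6157 = 0.6157 m
Horizontal distance from joint 1 to link-2 COM:
  x_c2 = L1*cos(t1) + Lc2*cos(t1+t2)
       = 2.0*0.6157 + 2.1*0.9925 = 3.3157 m
tau1 = m1*g*x_c1 + m2*g*x_c2
     = 10*9.81*0.6157 + 10*9.81*3.3157
     = 60.3964 + 325.2672
     = 385.6636 Nm


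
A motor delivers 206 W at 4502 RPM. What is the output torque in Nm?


omega = 4502 * 2*pi/60 = 471.4483 rad/s
tau = P / omega = 206 / 471.4483
= 0.437 Nm


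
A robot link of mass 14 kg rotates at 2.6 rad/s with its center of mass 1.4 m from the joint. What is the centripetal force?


F = m * omega^2 * r
= 14 * 2.6^2 * 1.4
= 14 * 6.76 * 1.4
= 132.496 N


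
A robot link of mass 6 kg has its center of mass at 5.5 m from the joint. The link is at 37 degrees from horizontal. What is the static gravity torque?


tau = m*g*L*cos(angle)
= 6 * 9.81 * 5.5 * cos(37 deg)
= 6 * 9.81 * 5.5 * 0.7986
= 258.5423 Nm


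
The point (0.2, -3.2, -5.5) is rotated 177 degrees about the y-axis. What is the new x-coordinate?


Rotation about y-axis: x' = x*cos(theta) + z*sin(theta)
= 0.2 * -0.9986 + -5.5 * 0.0523
= -0.4876


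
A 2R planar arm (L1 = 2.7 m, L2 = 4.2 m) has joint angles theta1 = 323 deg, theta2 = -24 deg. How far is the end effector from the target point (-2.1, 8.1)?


End effector via forward kinematics:
x = L1*cos(t1) + L2*cos(t1+t2) = 4.1925
y = L1*sin(t1) + L2*sin(t1+t2) = -5.2983
Distance to target:
d = sqrt((-2.1 - 4.1925)^2 + (8.1 - -5.2983)^2)
= sqrt(39.5958 + 179.5145)
= 14.8024 m


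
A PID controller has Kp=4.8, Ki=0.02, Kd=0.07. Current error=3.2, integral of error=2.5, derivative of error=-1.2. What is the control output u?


u = Kp*e + Ki*int(e) + Kd*de/dt
= 4.8*3.2 + 0.02*2.5 + 0.07*(-1.2)
= 15.36 + 0.05 + -0.084
= 15.326


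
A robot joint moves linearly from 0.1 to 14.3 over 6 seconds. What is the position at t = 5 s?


s = t/T = 5/6 = 0.8333
p(t) = p0 + (pf-p0)*s
= 0.1 + (14.3 - 0.1) * 0.8333
= 11.9333


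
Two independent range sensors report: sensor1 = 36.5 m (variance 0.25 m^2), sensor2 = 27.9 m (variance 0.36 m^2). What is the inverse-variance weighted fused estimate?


w1 = (1/var1) / (1/var1 + 1/var2)
   = 4.0 / (4.0 + 2.7778) = 0.5902
w2 = 1 - w1 = 0.4098
fused = w1*s1 + w2*s2 = 21.541 + 11.4344
= 32.9754 m


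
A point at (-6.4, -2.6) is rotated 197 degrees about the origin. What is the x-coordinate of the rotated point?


x' = x*cos(theta) - y*sin(theta)
cos(197 deg) = -0.9563, sin(197 deg) = -0.2924
x' = -6.4 * -0.9563 - -2.6 * -0.2924
= 6.1204 - 0.7602
= 5.3602


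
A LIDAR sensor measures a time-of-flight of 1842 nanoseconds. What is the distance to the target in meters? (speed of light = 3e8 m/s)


tof = 1842 ns = 1.842e-06 s
dist = c * tof / 2
= 3e8 * 1.842e-06 / 2
= 276.3 m


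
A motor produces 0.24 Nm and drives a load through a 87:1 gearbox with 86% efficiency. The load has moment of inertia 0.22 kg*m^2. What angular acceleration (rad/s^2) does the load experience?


tau_out = tau_motor * N * eta
= 0.24 * 87 * 0.86 = 17.9568 Nm
alpha = tau_out / I = 17.9568 / 0.22
= 81.6218 rad/s^2


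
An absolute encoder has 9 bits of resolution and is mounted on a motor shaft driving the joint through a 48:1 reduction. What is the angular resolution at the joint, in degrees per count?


counts = 2^9 = 512
effective counts at joint = 512 * 48 = 24576
resolution = 360 / 24576
= 0.0146 deg/count


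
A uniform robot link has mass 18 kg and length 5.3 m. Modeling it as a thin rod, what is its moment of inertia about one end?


I = (1/3) * m * L^2
= (1/3) * 18 * 5.3^2
= 0.333333 * 18 * 28.09
= 168.54 kg*m^2


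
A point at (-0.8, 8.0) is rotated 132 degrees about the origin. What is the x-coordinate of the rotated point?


x' = x*cos(theta) - y*sin(theta)
cos(132 deg) = -0.6691, sin(132 deg) = 0.7431
x' = -0.8 * -0.6691 - 8.0 * 0.7431
= 0.5353 - 5.9452
= -5.4099


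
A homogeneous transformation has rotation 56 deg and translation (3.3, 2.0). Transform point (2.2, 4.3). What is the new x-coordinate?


x' = cos(theta)*px - sin(theta)*py + tx
= 0.5592*2.2 - 0.829*4.3 + 3.3
= 0.9654


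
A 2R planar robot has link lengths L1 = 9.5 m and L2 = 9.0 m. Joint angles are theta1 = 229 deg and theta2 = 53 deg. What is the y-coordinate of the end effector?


Convert angles to radians: theta1 = 3.9968, theta2 = 0.925
y = L1*sin(theta1) + L2*sin(theta1+theta2)
y = -7.1697 + -8.8033
y = -15.9731


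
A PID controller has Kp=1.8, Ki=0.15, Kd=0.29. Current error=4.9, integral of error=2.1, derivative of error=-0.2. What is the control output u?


u = Kp*e + Ki*int(e) + Kd*de/dt
= 1.8*4.9 + 0.15*2.1 + 0.29*(-0.2)
= 8.82 + 0.315 + -0.058
= 9.077


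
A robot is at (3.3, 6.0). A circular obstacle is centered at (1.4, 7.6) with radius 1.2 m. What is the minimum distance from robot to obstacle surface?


center_dist = sqrt((3.3-1.4)^2 + (6.0-7.6)^2)
= sqrt(3.61 + 2.56)
= 2.4839
min_dist = center_dist - radius = 2.4839 - 1.2 = 1.2839 m


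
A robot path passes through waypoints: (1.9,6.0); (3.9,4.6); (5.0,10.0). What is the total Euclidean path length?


Segment lengths:
  seg1 = sqrt((2.0)^2 + (-1.4)^2) = 2.4413
  seg2 = sqrt((1.1)^2 + (5.4)^2) = 5.5109
Total = 7.9522


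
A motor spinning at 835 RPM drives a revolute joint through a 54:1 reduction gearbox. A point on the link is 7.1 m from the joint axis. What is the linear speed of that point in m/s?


omega_motor = 835 * 2*pi/60 = 87.441 rad/s
omega_joint = omega_motor / 54 = 1.6193 rad/s
v = omega_joint * r = 1.6193 * 7.1
= 11.4969 m/s


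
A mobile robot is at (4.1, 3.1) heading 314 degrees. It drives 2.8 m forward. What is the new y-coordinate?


y_new = y0 + d*sin(theta)
= 3.1 + 2.8*sin(314)
= 3.1 + -2.0142
= 1.0858


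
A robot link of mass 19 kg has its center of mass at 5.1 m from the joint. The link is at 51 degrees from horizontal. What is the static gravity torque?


tau = m*g*L*cos(angle)
= 19 * 9.81 * 5.1 * cos(51 deg)
= 19 * 9.81 * 5.1 * 0.6293
= 598.225 Nm


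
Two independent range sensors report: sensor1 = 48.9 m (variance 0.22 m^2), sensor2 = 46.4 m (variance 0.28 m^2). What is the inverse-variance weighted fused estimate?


w1 = (1/var1) / (1/var1 + 1/var2)
   = 4.5455 / (4.5455 + 3.5714) = 0.56
w2 = 1 - w1 = 0.44
fused = w1*s1 + w2*s2 = 27.384 + 20.416
= 47.8 m


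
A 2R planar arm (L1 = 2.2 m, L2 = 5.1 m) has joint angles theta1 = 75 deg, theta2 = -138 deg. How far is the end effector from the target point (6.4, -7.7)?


End effector via forward kinematics:
x = L1*cos(t1) + L2*cos(t1+t2) = 2.8848
y = L1*sin(t1) + L2*sin(t1+t2) = -2.4191
Distance to target:
d = sqrt((6.4 - 2.8848)^2 + (-7.7 - -2.4191)^2)
= sqrt(12.357 + 27.8879)
= 6.3439 m


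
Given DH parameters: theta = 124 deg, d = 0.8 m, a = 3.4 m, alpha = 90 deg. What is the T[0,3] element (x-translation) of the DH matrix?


T[0,3] = a * cos(theta)
= 3.4 * cos(124 deg)
= 3.4 * -0.5592
= -1.9013


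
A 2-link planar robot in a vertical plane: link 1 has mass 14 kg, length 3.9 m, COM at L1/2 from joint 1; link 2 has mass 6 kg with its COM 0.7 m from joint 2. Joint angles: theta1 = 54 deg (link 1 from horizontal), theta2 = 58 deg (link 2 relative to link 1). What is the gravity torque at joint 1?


Horizontal distance from joint 1 to link-1 COM:
  x_c1 = (L1/2)*cos(t1) = 1.95 * 0.5878 = 1.1462 m
Horizontal distance from joint 1 to link-2 COM:
  x_c2 = L1*cos(t1) + Lc2*cos(t1+t2)
       = 3.9*0.5878 + 0.7*-0.3746 = 2.0301 m
tau1 = m1*g*x_c1 + m2*g*x_c2
     = 14*9.81*1.1462 + 6*9.81*2.0301
     = 157.4165 + 119.4939
     = 276.9104 Nm


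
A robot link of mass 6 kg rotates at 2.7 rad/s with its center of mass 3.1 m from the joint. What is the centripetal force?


F = m * omega^2 * r
= 6 * 2.7^2 * 3.1
= 6 * 7.29 * 3.1
= 135.594 N


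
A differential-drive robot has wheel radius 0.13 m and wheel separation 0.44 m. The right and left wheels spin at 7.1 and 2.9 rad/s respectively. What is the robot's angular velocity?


vR = r*wR = 0.13*7.1 = 0.923 m/s
vL = r*wL = 0.13*2.9 = 0.377 m/s
v = (vR+vL)/2 = 0.65 m/s
omega = (vR-vL)/L = 1.2409 rad/s
angular velocity = 1.2409 rad/s


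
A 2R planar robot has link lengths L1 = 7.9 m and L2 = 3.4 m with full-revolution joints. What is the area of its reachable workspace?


r_max = L1 + L2 = 11.3 m
r_min = |L1 - L2| = 4.5 m
Area = pi*(r_max^2 - r_min^2)
= pi*(127.69 - 20.25)
= pi * 107.44
= 337.5327 m^2


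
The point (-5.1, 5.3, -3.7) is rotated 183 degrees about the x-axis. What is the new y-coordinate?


Rotation about x-axis: y' = y*cos(theta) - z*sin(theta)
= 5.3 * -0.9986 - -3.7 * -0.0523
= -5.4864


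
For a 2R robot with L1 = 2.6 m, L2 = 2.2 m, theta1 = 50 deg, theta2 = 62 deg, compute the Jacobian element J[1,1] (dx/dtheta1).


J[1,1] = -L1*sin(t1) - L2*sin(t1+t2)
= -2.6*sin(50) - 2.2*sin(112)
= -4.0315


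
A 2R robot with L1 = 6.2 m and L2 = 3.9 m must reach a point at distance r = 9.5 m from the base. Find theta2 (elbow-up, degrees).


cos(theta2) = (r^2 - L1^2 - L2^2) / (2*L1*L2)
cos(theta2) = (90.25 - 38.44 - 15.21) / 48.36
cos(theta2) = 0.756824
theta2 = 40.815 degrees


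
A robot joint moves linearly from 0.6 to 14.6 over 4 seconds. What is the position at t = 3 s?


s = t/T = 3/4 = 0.75
p(t) = p0 + (pf-p0)*s
= 0.6 + (14.6 - 0.6) * 0.75
= 11.1


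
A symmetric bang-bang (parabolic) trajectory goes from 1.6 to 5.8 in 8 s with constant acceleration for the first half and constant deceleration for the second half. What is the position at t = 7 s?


Symmetric rest-to-rest: each phase covers (pf-p0)/2 in time T/2. 0.5*a*(T/2)^2 = (pf-p0)/2 => a = 4*(pf-p0)/T^2
a = 4*(5.8-1.6)/8^2 = 0.2625
t = 7 is in the deceleration phase (t > T/2).
p = pf - 0.5*a*(T-t)^2 = 5.8 - 0.5*0.2625*1^2
= 5.6688


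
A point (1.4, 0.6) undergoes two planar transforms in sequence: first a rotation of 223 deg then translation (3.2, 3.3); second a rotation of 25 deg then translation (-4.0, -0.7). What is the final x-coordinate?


After transform 1:
x1 = cos(223)*1.4 - sin(223)*0.6 + 3.2 = 2.5853
y1 = sin(223)*1.4 + cos(223)*0.6 + 3.3 = 1.9064
After transform 2:
x2 = cos(25)*2.5853 - sin(25)*1.9064 + -4.0
= -2.4626


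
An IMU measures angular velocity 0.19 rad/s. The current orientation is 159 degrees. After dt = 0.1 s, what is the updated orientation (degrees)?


delta_theta = w * dt = 0.19 * 0.1 = 0.019 rad
= 1.0886 deg
theta_new = 159 + 1.0886 = 160.0886 deg


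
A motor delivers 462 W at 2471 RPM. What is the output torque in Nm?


omega = 2471 * 2*pi/60 = 258.7625 rad/s
tau = P / omega = 462 / 258.7625
= 1.7854 Nm


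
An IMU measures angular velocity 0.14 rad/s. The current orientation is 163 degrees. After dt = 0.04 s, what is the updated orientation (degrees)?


delta_theta = w * dt = 0.14 * 0.04 = 0.0056 rad
= 0.3209 deg
theta_new = 163 + 0.3209 = 163.3209 deg


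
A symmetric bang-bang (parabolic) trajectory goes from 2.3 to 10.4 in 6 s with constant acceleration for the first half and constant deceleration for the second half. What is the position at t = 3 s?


Symmetric rest-to-rest: each phase covers (pf-p0)/2 in time T/2. 0.5*a*(T/2)^2 = (pf-p0)/2 => a = 4*(pf-p0)/T^2
a = 4*(10.4-2.3)/6^2 = 0.9
t = 3 is in the acceleration phase (t <= T/2).
p = p0 + 0.5*a*t^2 = 2.3 + 0.5*0.9*3^2
= 6.35


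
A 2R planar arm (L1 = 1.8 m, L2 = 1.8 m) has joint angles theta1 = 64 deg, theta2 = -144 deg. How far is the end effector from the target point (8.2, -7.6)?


End effector via forward kinematics:
x = L1*cos(t1) + L2*cos(t1+t2) = 1.1016
y = L1*sin(t1) + L2*sin(t1+t2) = -0.1548
Distance to target:
d = sqrt((8.2 - 1.1016)^2 + (-7.6 - -0.1548)^2)
= sqrt(50.3868 + 55.4306)
= 10.2868 m


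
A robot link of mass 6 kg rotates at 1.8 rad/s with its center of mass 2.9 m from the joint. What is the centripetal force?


F = m * omega^2 * r
= 6 * 1.8^2 * 2.9
= 6 * 3.24 * 2.9
= 56.376 N


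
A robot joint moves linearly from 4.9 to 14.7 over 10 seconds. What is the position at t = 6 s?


s = t/T = 6/10 = 0.6
p(t) = p0 + (pf-p0)*s
= 4.9 + (14.7 - 4.9) * 0.6
= 10.78


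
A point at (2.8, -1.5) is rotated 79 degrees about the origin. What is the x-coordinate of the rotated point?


x' = x*cos(theta) - y*sin(theta)
cos(79 deg) = 0.1908, sin(79 deg) = 0.9816
x' = 2.8 * 0.1908 - -1.5 * 0.9816
= 0.5343 - -1.4724
= 2.0067


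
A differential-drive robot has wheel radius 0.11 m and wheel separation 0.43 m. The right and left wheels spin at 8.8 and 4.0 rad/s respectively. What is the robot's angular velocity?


vR = r*wR = 0.11*8.8 = 0.968 m/s
vL = r*wL = 0.11*4.0 = 0.44 m/s
v = (vR+vL)/2 = 0.704 m/s
omega = (vR-vL)/L = 1.2279 rad/s
angular velocity = 1.2279 rad/s


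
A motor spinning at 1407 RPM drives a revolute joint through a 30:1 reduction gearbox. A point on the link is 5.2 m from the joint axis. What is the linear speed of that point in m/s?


omega_motor = 1407 * 2*pi/60 = 147.3407 rad/s
omega_joint = omega_motor / 30 = 4.9114 rad/s
v = omega_joint * r = 4.9114 * 5.2
= 25.5391 m/s


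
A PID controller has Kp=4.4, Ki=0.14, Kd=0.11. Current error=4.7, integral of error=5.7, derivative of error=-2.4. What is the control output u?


u = Kp*e + Ki*int(e) + Kd*de/dt
= 4.4*4.7 + 0.14*5.7 + 0.11*(-2.4)
= 20.68 + 0.798 + -0.264
= 21.214


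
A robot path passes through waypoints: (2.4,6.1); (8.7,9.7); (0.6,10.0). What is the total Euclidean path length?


Segment lengths:
  seg1 = sqrt((6.3)^2 + (3.6)^2) = 7.256
  seg2 = sqrt((-8.1)^2 + (0.3)^2) = 8.1056
Total = 15.3616


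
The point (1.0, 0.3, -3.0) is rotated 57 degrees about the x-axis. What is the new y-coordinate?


Rotation about x-axis: y' = y*cos(theta) - z*sin(theta)
= 0.3 * 0.5446 - -3.0 * 0.8387
= 2.6794


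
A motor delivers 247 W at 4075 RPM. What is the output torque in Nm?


omega = 4075 * 2*pi/60 = 426.733 rad/s
tau = P / omega = 247 / 426.733
= 0.5788 Nm


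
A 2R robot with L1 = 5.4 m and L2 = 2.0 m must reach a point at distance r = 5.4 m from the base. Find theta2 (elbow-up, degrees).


cos(theta2) = (r^2 - L1^2 - L2^2) / (2*L1*L2)
cos(theta2) = (29.16 - 29.16 - 4.0) / 21.6
cos(theta2) = -0.185185
theta2 = 100.6719 degrees


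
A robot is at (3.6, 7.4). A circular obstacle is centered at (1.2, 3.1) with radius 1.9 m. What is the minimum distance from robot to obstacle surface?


center_dist = sqrt((3.6-1.2)^2 + (7.4-3.1)^2)
= sqrt(5.76 + 18.49)
= 4.9244
min_dist = center_dist - radius = 4.9244 - 1.9 = 3.0244 m


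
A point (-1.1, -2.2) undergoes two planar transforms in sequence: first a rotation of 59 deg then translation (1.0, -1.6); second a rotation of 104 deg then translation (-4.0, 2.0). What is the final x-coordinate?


After transform 1:
x1 = cos(59)*-1.1 - sin(59)*-2.2 + 1.0 = 2.3192
y1 = sin(59)*-1.1 + cos(59)*-2.2 + -1.6 = -3.676
After transform 2:
x2 = cos(104)*2.3192 - sin(104)*-3.676 + -4.0
= -0.9943
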